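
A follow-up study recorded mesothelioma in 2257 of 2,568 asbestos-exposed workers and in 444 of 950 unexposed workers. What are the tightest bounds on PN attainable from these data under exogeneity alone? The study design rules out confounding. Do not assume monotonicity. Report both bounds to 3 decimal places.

p₁ = P(outcome | exposed) = 2257/2568 = 0.87889
p₀ = P(outcome | unexposed) = 444/950 = 0.46737
Under exogeneity alone the bounds on PN are max{0,(p₁−p₀)/p₁} ≤ PN ≤ min{1,(1−p₀)/p₁}.
  lower = (p₁ − p₀)/p₁ = 0.41153 / 0.87889 ≈ 0.4682
  upper = min{1, (1 − p₀)/p₁} = 0.53263 / 0.87889 ≈ 0.6060

0.468 ≤ PN ≤ 0.606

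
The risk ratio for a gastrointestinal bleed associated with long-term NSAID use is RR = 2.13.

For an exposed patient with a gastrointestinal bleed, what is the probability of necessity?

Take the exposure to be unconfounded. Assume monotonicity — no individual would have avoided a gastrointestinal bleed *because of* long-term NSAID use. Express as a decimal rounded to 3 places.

PN ≈ 0.531

Under exogeneity and monotonicity, PN = (RR − 1) / RR = 1 − 1/RR.
PN = (2.13 − 1) / 2.13 = 1.13 / 2.13 ≈ 0.5305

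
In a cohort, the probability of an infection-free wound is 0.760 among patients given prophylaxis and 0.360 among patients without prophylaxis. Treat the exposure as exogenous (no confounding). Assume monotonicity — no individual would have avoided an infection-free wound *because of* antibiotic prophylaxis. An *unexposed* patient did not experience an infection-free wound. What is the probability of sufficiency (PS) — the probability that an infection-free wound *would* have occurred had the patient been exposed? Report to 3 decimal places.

PS ≈ 0.625

Let p₁ = 0.76, p₀ = 0.36.
Under exogeneity and monotonicity, PS = (p₁ − p₀) / (1 − p₀).
PS = (0.76 − 0.36) / (1 − 0.36) = 0.4 / 0.64 ≈ 0.6250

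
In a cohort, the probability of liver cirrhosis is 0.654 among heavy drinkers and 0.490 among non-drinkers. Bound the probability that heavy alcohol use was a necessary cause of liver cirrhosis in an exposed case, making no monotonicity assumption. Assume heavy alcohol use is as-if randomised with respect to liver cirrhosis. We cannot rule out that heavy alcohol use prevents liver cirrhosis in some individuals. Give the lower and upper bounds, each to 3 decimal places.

0.251 ≤ PN ≤ 0.780

Let p₁ = 0.654, p₀ = 0.49.
Under exogeneity alone the bounds on PN are max{0,(p₁−p₀)/p₁} ≤ PN ≤ min{1,(1−p₀)/p₁}.
  lower = (p₁ − p₀)/p₁ = 0.164 / 0.654 ≈ 0.2508
  upper = min{1, (1 − p₀)/p₁} = 0.51 / 0.654 ≈ 0.7798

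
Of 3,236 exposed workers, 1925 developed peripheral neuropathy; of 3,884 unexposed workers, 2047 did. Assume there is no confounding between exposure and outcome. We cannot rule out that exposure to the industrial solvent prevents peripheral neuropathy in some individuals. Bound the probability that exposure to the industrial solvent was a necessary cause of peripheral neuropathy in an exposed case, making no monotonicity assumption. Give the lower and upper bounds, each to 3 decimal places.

0.114 ≤ PN ≤ 0.795

p₁ = P(outcome | exposed) = 1925/3236 = 0.59487
p₀ = P(outcome | unexposed) = 2047/3884 = 0.52703
Under exogeneity alone the bounds on PN are max{0,(p₁−p₀)/p₁} ≤ PN ≤ min{1,(1−p₀)/p₁}.
  lower = (p₁ − p₀)/p₁ = 0.067836 / 0.59487 ≈ 0.1140
  upper = min{1, (1 − p₀)/p₁} = 0.47297 / 0.59487 ≈ 0.7951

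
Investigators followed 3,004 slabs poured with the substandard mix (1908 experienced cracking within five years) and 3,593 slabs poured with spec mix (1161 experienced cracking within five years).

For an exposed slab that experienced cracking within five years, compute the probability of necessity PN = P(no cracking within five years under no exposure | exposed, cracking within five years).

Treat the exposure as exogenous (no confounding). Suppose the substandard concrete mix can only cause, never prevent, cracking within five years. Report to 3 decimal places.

PN ≈ 0.491

p₁ = P(outcome | exposed) = 1908/3004 = 0.63515
p₀ = P(outcome | unexposed) = 1161/3593 = 0.32313
Under exogeneity and monotonicity, PN = (p₁ − p₀) / p₁.
PN = (0.63515 − 0.32313) / 0.63515 = 0.31202 / 0.63515 ≈ 0.4913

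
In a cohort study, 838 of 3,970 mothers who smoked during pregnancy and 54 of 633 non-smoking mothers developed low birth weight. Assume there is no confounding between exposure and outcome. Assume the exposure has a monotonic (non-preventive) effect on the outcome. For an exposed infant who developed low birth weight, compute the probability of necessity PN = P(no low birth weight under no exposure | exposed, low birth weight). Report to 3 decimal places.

p₁ = P(outcome | exposed) = 838/3970 = 0.21108
p₀ = P(outcome | unexposed) = 54/633 = 0.085308
Under exogeneity and monotonicity, PN = (p₁ − p₀) / p₁.
PN = (0.21108 − 0.085308) / 0.21108 = 0.12578 / 0.21108 ≈ 0.5959

PN ≈ 0.596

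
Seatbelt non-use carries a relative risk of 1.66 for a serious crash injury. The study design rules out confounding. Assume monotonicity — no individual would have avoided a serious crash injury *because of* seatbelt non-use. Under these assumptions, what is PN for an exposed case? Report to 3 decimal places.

Under exogeneity and monotonicity, PN = (RR − 1) / RR = 1 − 1/RR.
PN = (1.66 − 1) / 1.66 = 0.66 / 1.66 ≈ 0.3976

PN ≈ 0.398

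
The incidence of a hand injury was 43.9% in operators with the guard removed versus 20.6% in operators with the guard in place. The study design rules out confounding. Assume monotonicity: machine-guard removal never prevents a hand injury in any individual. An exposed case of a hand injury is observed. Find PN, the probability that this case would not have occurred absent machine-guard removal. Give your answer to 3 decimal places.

PN ≈ 0.531

p₁ = 0.439, p₀ = 0.206.
Under exogeneity and monotonicity, PN = (p₁ − p₀) / p₁.
PN = (0.439 − 0.206) / 0.439 = 0.233 / 0.439 ≈ 0.5308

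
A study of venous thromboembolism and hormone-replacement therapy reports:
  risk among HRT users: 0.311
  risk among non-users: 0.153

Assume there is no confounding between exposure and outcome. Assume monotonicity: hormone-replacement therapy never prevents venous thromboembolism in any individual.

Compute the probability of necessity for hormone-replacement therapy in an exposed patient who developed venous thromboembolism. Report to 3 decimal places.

Let p₁ = 0.311, p₀ = 0.153.
Under exogeneity and monotonicity, PN = (p₁ − p₀) / p₁.
PN = (0.311 − 0.153) / 0.311 = 0.158 / 0.311 ≈ 0.5080

PN ≈ 0.508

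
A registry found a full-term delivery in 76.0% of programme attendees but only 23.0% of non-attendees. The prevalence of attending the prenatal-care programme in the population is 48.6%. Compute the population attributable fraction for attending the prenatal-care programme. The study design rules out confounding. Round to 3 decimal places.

p₁ = 0.76, p₀ = 0.23.
Overall risk P(Y=1) = π·p₁ + (1−π)·p₀ = 0.486×0.76 + 0.514×0.23 = 0.48758.
Under exogeneity, PAF = [P(Y=1) − p₀] / P(Y=1).
PAF = (0.48758 − 0.23) / 0.48758 ≈ 0.5283

PAF ≈ 0.528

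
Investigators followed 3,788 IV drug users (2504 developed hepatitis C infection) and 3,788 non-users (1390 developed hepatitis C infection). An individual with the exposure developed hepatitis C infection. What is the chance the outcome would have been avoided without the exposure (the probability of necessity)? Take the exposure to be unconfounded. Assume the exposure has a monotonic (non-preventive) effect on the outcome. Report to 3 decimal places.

PN ≈ 0.445

p₁ = P(outcome | exposed) = 2504/3788 = 0.66103
p₀ = P(outcome | unexposed) = 1390/3788 = 0.36695
Under exogeneity and monotonicity, PN = (p₁ − p₀) / p₁.
PN = (0.66103 − 0.36695) / 0.66103 = 0.29409 / 0.66103 ≈ 0.4449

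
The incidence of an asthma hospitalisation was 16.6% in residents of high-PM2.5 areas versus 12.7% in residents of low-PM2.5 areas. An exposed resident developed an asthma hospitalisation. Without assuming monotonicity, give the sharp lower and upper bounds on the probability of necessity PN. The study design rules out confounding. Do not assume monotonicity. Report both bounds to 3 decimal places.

0.235 ≤ PN ≤ 1.000

p₁ = 0.166, p₀ = 0.127.
Under exogeneity alone the bounds on PN are max{0,(p₁−p₀)/p₁} ≤ PN ≤ min{1,(1−p₀)/p₁}.
  lower = (p₁ − p₀)/p₁ = 0.039 / 0.166 ≈ 0.2349
  upper = min{1, (1 − p₀)/p₁} = 0.873 / 0.166 ≈ 5.2590 → capped at 1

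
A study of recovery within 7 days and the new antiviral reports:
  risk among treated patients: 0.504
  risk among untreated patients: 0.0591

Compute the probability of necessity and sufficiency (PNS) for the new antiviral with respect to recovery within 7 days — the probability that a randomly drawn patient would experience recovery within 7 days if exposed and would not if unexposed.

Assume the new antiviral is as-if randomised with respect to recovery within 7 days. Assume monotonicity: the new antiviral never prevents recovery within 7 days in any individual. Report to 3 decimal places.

PNS ≈ 0.445

Let p₁ = 0.504, p₀ = 0.0591.
Under exogeneity and monotonicity, PNS = p₁ − p₀.
PNS = 0.504 − 0.0591 = 0.4449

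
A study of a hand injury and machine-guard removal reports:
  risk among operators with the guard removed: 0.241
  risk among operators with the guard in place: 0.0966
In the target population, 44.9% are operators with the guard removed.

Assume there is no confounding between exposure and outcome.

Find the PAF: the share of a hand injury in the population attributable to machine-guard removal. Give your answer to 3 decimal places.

PAF ≈ 0.402

Let p₁ = 0.241, p₀ = 0.0966.
Overall risk P(Y=1) = π·p₁ + (1−π)·p₀ = 0.449×0.241 + 0.551×0.0966 = 0.16144.
Under exogeneity, PAF = [P(Y=1) − p₀] / P(Y=1).
PAF = (0.16144 − 0.0966) / 0.16144 ≈ 0.4016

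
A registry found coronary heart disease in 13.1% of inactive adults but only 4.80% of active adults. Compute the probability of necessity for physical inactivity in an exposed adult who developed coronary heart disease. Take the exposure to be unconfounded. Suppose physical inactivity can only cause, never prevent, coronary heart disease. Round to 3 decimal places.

PN ≈ 0.634

p₁ = 0.131, p₀ = 0.048.
Under exogeneity and monotonicity, PN = (p₁ − p₀) / p₁.
PN = (0.131 − 0.048) / 0.131 = 0.083 / 0.131 ≈ 0.6336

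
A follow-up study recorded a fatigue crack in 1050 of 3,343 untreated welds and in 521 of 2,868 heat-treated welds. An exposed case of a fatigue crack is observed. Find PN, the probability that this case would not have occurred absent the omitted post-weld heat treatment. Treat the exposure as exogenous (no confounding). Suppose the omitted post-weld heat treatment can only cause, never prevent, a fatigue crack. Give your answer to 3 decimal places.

p₁ = P(outcome | exposed) = 1050/3343 = 0.31409
p₀ = P(outcome | unexposed) = 521/2868 = 0.18166
Under exogeneity and monotonicity, PN = (p₁ − p₀) / p₁.
PN = (0.31409 − 0.18166) / 0.31409 = 0.13243 / 0.31409 ≈ 0.4216

PN ≈ 0.422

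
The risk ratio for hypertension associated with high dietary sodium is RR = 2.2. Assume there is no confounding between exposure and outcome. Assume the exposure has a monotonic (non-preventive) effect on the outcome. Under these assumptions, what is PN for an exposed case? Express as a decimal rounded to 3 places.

Under exogeneity and monotonicity, PN = (RR − 1) / RR = 1 − 1/RR.
PN = (2.2 − 1) / 2.2 = 1.2 / 2.2 ≈ 0.5455

PN ≈ 0.545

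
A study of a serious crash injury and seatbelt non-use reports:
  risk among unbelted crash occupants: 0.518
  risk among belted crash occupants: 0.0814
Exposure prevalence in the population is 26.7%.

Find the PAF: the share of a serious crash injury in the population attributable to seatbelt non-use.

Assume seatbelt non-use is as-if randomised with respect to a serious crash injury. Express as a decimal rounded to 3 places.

PAF ≈ 0.589

Let p₁ = 0.518, p₀ = 0.0814.
Overall risk P(Y=1) = π·p₁ + (1−π)·p₀ = 0.267×0.518 + 0.733×0.0814 = 0.19797.
Under exogeneity, PAF = [P(Y=1) − p₀] / P(Y=1).
PAF = (0.19797 − 0.0814) / 0.19797 ≈ 0.5888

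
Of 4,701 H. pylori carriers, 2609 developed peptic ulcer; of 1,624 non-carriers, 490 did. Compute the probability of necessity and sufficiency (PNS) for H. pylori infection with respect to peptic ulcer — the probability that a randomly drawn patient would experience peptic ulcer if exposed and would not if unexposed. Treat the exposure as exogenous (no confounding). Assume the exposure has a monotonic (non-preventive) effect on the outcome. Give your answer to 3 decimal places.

PNS ≈ 0.253

p₁ = P(outcome | exposed) = 2609/4701 = 0.55499
p₀ = P(outcome | unexposed) = 490/1624 = 0.30172
Under exogeneity and monotonicity, PNS = p₁ − p₀.
PNS = 0.55499 − 0.30172 = 0.25326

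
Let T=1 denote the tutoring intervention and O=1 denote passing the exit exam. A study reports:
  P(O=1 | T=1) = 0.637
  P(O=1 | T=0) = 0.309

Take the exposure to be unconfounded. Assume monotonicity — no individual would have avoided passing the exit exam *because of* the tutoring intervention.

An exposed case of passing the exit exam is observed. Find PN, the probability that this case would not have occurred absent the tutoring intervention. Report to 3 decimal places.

Let p₁ = 0.637, p₀ = 0.309.
Under exogeneity and monotonicity, PN = (p₁ − p₀) / p₁.
PN = (0.637 − 0.309) / 0.637 = 0.328 / 0.637 ≈ 0.5149

PN ≈ 0.515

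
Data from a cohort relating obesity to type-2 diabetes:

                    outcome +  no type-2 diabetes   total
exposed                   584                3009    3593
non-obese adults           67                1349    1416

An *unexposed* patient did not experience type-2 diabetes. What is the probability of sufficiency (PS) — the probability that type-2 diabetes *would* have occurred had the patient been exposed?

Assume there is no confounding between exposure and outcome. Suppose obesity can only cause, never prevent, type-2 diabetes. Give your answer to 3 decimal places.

p₁ = P(outcome | exposed) = 584/3593 = 0.16254
p₀ = P(outcome | unexposed) = 67/1416 = 0.047316
Under exogeneity and monotonicity, PS = (p₁ − p₀) / (1 − p₀).
PS = (0.16254 − 0.047316) / (1 − 0.047316) = 0.11522 / 0.95268 ≈ 0.1209

PS ≈ 0.121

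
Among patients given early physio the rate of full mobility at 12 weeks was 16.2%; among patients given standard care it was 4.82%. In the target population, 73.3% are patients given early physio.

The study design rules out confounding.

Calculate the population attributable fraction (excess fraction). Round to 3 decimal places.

PAF ≈ 0.634

p₁ = 0.162, p₀ = 0.0482.
Overall risk P(Y=1) = π·p₁ + (1−π)·p₀ = 0.733×0.162 + 0.267×0.0482 = 0.13162.
Under exogeneity, PAF = [P(Y=1) − p₀] / P(Y=1).
PAF = (0.13162 − 0.0482) / 0.13162 ≈ 0.6338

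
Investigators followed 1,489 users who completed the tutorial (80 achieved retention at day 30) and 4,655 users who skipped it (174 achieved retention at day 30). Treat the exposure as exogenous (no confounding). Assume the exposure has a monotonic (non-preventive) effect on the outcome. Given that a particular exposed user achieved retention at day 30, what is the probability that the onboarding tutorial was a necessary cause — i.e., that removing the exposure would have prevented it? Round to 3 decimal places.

PN ≈ 0.304

p₁ = P(outcome | exposed) = 80/1489 = 0.053727
p₀ = P(outcome | unexposed) = 174/4655 = 0.037379
Under exogeneity and monotonicity, PN = (p₁ − p₀) / p₁.
PN = (0.053727 − 0.037379) / 0.053727 = 0.016348 / 0.053727 ≈ 0.3043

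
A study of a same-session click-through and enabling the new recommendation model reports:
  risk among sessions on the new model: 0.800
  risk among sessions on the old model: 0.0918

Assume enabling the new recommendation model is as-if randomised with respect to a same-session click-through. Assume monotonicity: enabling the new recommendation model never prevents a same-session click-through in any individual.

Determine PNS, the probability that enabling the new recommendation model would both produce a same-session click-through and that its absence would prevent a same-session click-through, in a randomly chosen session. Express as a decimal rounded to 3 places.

Let p₁ = 0.8, p₀ = 0.0918.
Under exogeneity and monotonicity, PNS = p₁ − p₀.
PNS = 0.8 − 0.0918 = 0.7082

PNS ≈ 0.708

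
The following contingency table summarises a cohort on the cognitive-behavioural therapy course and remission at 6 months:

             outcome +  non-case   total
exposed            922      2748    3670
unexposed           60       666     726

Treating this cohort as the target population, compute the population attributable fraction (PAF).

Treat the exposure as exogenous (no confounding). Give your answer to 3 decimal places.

p₁ = P(outcome | exposed) = 922/3670 = 0.25123
p₀ = P(outcome | unexposed) = 60/726 = 0.082645
Exposure prevalence π = 3670/4396 = 0.83485; overall risk P(Y=1) = 0.22338.
Under exogeneity, PAF = [P(Y=1) − p₀]/P(Y=1).
PAF = (0.22338 − 0.082645) / 0.22338 ≈ 0.6300

PAF ≈ 0.630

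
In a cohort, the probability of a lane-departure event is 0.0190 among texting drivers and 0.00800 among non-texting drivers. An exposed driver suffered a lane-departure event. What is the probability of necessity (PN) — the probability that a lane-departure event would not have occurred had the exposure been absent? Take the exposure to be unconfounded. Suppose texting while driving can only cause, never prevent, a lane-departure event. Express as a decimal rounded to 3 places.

PN ≈ 0.579

Let p₁ = 0.019, p₀ = 0.008.
Under exogeneity and monotonicity, PN = (p₁ − p₀) / p₁.
PN = (0.019 − 0.008) / 0.019 = 0.011 / 0.019 ≈ 0.5789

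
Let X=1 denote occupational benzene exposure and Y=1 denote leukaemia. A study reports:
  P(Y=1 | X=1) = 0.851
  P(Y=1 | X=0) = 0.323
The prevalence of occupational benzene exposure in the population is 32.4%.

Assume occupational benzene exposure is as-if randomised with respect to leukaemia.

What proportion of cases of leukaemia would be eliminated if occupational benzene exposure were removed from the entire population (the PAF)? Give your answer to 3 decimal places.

Let p₁ = 0.851, p₀ = 0.323.
Overall risk P(Y=1) = π·p₁ + (1−π)·p₀ = 0.324×0.851 + 0.676×0.323 = 0.49407.
Under exogeneity, PAF = [P(Y=1) − p₀] / P(Y=1).
PAF = (0.49407 − 0.323) / 0.49407 ≈ 0.3462

PAF ≈ 0.346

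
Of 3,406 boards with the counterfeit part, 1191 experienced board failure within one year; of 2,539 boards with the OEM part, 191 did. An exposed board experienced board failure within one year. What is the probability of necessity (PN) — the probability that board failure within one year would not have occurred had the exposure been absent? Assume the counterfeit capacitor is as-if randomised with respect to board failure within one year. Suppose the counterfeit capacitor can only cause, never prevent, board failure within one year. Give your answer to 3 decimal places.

p₁ = P(outcome | exposed) = 1191/3406 = 0.34968
p₀ = P(outcome | unexposed) = 191/2539 = 0.075226
Under exogeneity and monotonicity, PN = (p₁ − p₀) / p₁.
PN = (0.34968 − 0.075226) / 0.34968 = 0.27445 / 0.34968 ≈ 0.7849

PN ≈ 0.785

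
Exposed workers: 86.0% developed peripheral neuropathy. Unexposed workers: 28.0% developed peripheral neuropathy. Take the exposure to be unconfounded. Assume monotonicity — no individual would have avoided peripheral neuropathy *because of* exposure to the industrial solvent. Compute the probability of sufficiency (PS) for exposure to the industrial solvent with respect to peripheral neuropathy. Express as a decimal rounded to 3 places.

p₁ = 0.86, p₀ = 0.28.
Under exogeneity and monotonicity, PS = (p₁ − p₀) / (1 − p₀).
PS = (0.86 − 0.28) / (1 − 0.28) = 0.58 / 0.72 ≈ 0.8056

PS ≈ 0.806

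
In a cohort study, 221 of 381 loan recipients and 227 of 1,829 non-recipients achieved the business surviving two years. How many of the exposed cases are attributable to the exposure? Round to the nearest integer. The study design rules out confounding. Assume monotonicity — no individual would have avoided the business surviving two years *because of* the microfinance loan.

about 174 cases

p₁ = P(outcome | exposed) = 221/381 = 0.58005
p₀ = P(outcome | unexposed) = 227/1829 = 0.12411
PN = (p₁ − p₀)/p₁ = (0.58005 − 0.12411) / 0.58005 ≈ 0.78603.
Attributable cases ≈ PN × (exposed cases) = 0.78603 × 221 ≈ 173.71.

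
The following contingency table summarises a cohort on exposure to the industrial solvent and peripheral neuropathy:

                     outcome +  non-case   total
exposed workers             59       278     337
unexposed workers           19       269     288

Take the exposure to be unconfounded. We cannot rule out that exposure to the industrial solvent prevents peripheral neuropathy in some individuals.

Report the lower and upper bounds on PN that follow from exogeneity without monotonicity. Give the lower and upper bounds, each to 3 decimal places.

0.623 ≤ PN ≤ 1.000

p₁ = P(outcome | exposed) = 59/337 = 0.17507
p₀ = P(outcome | unexposed) = 19/288 = 0.065972
Under exogeneity alone the bounds on PN are max{0,(p₁−p₀)/p₁} ≤ PN ≤ min{1,(1−p₀)/p₁}.
  lower = (p₁ − p₀)/p₁ = 0.1091 / 0.17507 ≈ 0.6232
  upper = min{1, (1 − p₀)/p₁} = 0.93403 / 0.17507 ≈ 5.3350 → capped at 1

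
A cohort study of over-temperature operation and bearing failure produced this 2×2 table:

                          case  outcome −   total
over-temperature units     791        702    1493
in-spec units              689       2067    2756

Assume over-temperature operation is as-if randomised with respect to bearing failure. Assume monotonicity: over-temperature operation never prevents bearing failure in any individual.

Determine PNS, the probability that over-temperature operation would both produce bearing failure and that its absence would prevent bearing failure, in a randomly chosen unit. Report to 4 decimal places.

p₁ = P(outcome | exposed) = 791/1493 = 0.52981
p₀ = P(outcome | unexposed) = 689/2756 = 0.25
Under exogeneity and monotonicity, PNS = p₁ − p₀.
PNS = 0.52981 − 0.25 = 0.27981

PNS ≈ 0.2798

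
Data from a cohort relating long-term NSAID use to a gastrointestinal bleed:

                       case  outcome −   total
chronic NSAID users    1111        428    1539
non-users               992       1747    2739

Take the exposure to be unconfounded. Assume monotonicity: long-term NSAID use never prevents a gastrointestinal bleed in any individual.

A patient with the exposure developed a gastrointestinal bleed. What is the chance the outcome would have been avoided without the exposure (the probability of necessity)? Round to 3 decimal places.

PN ≈ 0.498

p₁ = P(outcome | exposed) = 1111/1539 = 0.7219
p₀ = P(outcome | unexposed) = 992/2739 = 0.36218
Under exogeneity and monotonicity, PN = (p₁ − p₀) / p₁.
PN = (0.7219 − 0.36218) / 0.7219 = 0.35972 / 0.7219 ≈ 0.4983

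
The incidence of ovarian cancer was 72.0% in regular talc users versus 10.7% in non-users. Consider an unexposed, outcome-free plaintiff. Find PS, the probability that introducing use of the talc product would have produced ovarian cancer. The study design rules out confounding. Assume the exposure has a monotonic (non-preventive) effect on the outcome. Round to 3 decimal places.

p₁ = 0.72, p₀ = 0.107.
Under exogeneity and monotonicity, PS = (p₁ − p₀) / (1 − p₀).
PS = (0.72 − 0.107) / (1 − 0.107) = 0.613 / 0.893 ≈ 0.6865

PS ≈ 0.686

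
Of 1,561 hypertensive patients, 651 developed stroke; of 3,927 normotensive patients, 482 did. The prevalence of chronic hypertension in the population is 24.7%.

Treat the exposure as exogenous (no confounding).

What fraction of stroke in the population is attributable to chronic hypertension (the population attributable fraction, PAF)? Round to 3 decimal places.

PAF ≈ 0.372

p₁ = P(outcome | exposed) = 651/1561 = 0.41704
p₀ = P(outcome | unexposed) = 482/3927 = 0.12274
Overall risk P(Y=1) = π·p₁ + (1−π)·p₀ = 0.247×0.41704 + 0.753×0.12274 = 0.19543.
Under exogeneity, PAF = [P(Y=1) − p₀] / P(Y=1).
PAF = (0.19543 − 0.12274) / 0.19543 ≈ 0.3720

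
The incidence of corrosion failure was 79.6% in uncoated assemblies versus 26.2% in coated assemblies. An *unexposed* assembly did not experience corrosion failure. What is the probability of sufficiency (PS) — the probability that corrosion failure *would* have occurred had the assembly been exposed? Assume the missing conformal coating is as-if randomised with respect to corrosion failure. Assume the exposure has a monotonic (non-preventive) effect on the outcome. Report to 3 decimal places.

p₁ = 0.796, p₀ = 0.262.
Under exogeneity and monotonicity, PS = (p₁ − p₀) / (1 − p₀).
PS = (0.796 − 0.262) / (1 − 0.262) = 0.534 / 0.738 ≈ 0.7236

PS ≈ 0.724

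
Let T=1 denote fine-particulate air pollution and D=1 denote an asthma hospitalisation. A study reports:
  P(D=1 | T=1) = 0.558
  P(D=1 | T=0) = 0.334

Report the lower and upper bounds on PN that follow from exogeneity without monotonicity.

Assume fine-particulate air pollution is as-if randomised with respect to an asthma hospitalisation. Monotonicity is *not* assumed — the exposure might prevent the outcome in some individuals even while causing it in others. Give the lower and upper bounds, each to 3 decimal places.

Let p₁ = 0.558, p₀ = 0.334.
Under exogeneity alone the bounds on PN are max{0,(p₁−p₀)/p₁} ≤ PN ≤ min{1,(1−p₀)/p₁}.
  lower = (p₁ − p₀)/p₁ = 0.224 / 0.558 ≈ 0.4014
  upper = min{1, (1 − p₀)/p₁} = 0.666 / 0.558 ≈ 1.1935 → capped at 1

0.401 ≤ PN ≤ 1.000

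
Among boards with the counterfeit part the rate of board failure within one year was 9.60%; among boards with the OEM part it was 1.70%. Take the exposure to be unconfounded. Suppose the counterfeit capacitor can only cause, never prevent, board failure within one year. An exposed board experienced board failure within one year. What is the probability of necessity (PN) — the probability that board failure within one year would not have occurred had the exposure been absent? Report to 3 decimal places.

p₁ = 0.096, p₀ = 0.017.
Under exogeneity and monotonicity, PN = (p₁ − p₀) / p₁.
PN = (0.096 − 0.017) / 0.096 = 0.079 / 0.096 ≈ 0.8229

PN ≈ 0.823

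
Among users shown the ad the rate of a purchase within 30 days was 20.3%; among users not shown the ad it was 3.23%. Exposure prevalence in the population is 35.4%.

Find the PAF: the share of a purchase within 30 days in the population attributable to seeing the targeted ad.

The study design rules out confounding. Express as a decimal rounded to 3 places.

p₁ = 0.203, p₀ = 0.0323.
Overall risk P(Y=1) = π·p₁ + (1−π)·p₀ = 0.354×0.203 + 0.646×0.0323 = 0.092728.
Under exogeneity, PAF = [P(Y=1) − p₀] / P(Y=1).
PAF = (0.092728 − 0.0323) / 0.092728 ≈ 0.6517

PAF ≈ 0.652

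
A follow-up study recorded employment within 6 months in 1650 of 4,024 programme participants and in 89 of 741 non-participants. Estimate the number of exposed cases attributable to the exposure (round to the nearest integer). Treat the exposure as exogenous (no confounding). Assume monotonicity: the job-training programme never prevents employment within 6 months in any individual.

p₁ = P(outcome | exposed) = 1650/4024 = 0.41004
p₀ = P(outcome | unexposed) = 89/741 = 0.12011
PN = (p₁ − p₀)/p₁ = (0.41004 − 0.12011) / 0.41004 ≈ 0.70708.
Attributable cases ≈ PN × (exposed cases) = 0.70708 × 1650 ≈ 1166.69.

about 1167 cases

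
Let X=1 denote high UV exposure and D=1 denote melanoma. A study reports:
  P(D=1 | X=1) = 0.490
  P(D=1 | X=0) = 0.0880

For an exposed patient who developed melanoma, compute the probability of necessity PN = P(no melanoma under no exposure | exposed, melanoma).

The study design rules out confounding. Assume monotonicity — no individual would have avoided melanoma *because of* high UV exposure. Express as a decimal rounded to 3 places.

Let p₁ = 0.49, p₀ = 0.088.
Under exogeneity and monotonicity, PN = (p₁ − p₀) / p₁.
PN = (0.49 − 0.088) / 0.49 = 0.402 / 0.49 ≈ 0.8204

PN ≈ 0.820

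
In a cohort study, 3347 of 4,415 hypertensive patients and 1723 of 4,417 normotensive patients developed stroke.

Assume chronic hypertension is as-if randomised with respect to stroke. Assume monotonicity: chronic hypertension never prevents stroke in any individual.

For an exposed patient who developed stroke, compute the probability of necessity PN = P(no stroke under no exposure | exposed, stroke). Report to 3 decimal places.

p₁ = P(outcome | exposed) = 3347/4415 = 0.7581
p₀ = P(outcome | unexposed) = 1723/4417 = 0.39008
Under exogeneity and monotonicity, PN = (p₁ − p₀) / p₁.
PN = (0.7581 − 0.39008) / 0.7581 = 0.36801 / 0.7581 ≈ 0.4854

PN ≈ 0.485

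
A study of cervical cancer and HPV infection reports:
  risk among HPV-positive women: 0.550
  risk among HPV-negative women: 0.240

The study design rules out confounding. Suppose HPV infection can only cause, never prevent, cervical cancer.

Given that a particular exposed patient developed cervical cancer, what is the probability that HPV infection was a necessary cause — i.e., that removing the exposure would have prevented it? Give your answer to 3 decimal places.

Let p₁ = 0.55, p₀ = 0.24.
Under exogeneity and monotonicity, PN = (p₁ − p₀) / p₁.
PN = (0.55 − 0.24) / 0.55 = 0.31 / 0.55 ≈ 0.5636

PN ≈ 0.564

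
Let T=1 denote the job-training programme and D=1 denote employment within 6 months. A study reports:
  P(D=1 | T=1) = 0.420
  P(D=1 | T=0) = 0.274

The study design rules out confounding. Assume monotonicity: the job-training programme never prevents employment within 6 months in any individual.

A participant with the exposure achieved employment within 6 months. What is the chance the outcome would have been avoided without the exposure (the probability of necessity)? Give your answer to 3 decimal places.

Let p₁ = 0.42, p₀ = 0.274.
Under exogeneity and monotonicity, PN = (p₁ − p₀) / p₁.
PN = (0.42 − 0.274) / 0.42 = 0.146 / 0.42 ≈ 0.3476

PN ≈ 0.348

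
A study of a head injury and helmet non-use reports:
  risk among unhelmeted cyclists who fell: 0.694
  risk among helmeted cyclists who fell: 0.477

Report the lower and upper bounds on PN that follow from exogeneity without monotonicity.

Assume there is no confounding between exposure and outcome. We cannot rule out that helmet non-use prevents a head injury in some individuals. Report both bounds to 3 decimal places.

Let p₁ = 0.694, p₀ = 0.477.
Under exogeneity alone the bounds on PN are max{0,(p₁−p₀)/p₁} ≤ PN ≤ min{1,(1−p₀)/p₁}.
  lower = (p₁ − p₀)/p₁ = 0.217 / 0.694 ≈ 0.3127
  upper = min{1, (1 − p₀)/p₁} = 0.523 / 0.694 ≈ 0.7536

0.313 ≤ PN ≤ 0.754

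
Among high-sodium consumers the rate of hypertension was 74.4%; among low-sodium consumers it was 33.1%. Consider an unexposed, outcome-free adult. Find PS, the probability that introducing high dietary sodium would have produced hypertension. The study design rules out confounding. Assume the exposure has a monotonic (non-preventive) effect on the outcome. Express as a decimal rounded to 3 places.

p₁ = 0.744, p₀ = 0.331.
Under exogeneity and monotonicity, PS = (p₁ − p₀) / (1 − p₀).
PS = (0.744 − 0.331) / (1 − 0.331) = 0.413 / 0.669 ≈ 0.6173

PS ≈ 0.617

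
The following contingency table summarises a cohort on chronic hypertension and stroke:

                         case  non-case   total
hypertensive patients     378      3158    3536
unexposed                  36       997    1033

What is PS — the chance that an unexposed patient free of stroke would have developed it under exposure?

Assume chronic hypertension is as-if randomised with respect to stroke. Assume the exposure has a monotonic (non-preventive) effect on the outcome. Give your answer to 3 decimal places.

p₁ = P(outcome | exposed) = 378/3536 = 0.1069
p₀ = P(outcome | unexposed) = 36/1033 = 0.03485
Under exogeneity and monotonicity, PS = (p₁ − p₀) / (1 − p₀).
PS = (0.1069 − 0.03485) / (1 − 0.03485) = 0.072051 / 0.96515 ≈ 0.0747

PS ≈ 0.075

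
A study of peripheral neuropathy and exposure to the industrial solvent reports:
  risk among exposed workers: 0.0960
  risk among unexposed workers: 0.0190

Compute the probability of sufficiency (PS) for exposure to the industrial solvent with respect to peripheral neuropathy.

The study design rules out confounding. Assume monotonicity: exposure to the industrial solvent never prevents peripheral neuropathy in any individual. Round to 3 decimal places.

PS ≈ 0.078

Let p₁ = 0.096, p₀ = 0.019.
Under exogeneity and monotonicity, PS = (p₁ − p₀) / (1 − p₀).
PS = (0.096 − 0.019) / (1 − 0.019) = 0.077 / 0.981 ≈ 0.0785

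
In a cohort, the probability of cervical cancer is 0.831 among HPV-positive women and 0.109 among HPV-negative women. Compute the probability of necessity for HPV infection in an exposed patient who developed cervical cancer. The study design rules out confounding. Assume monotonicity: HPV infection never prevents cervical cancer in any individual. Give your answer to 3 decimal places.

PN ≈ 0.869

Let p₁ = 0.831, p₀ = 0.109.
Under exogeneity and monotonicity, PN = (p₁ − p₀) / p₁.
PN = (0.831 − 0.109) / 0.831 = 0.722 / 0.831 ≈ 0.8688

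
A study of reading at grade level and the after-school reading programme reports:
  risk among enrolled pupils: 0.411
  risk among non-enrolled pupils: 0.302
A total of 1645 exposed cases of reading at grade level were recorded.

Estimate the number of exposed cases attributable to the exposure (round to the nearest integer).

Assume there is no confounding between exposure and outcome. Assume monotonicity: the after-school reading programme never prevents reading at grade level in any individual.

about 436 cases

Let p₁ = 0.411, p₀ = 0.302.
PN = (p₁ − p₀)/p₁ = (0.411 − 0.302) / 0.411 ≈ 0.26521.
Attributable cases ≈ PN × (exposed cases) = 0.26521 × 1645 ≈ 436.27.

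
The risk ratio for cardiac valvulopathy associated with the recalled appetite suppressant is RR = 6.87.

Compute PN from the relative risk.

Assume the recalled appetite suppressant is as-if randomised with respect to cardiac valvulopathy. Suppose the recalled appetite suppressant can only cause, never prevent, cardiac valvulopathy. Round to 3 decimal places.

PN ≈ 0.854

Under exogeneity and monotonicity, PN = (RR − 1) / RR = 1 − 1/RR.
PN = (6.87 − 1) / 6.87 = 5.87 / 6.87 ≈ 0.8544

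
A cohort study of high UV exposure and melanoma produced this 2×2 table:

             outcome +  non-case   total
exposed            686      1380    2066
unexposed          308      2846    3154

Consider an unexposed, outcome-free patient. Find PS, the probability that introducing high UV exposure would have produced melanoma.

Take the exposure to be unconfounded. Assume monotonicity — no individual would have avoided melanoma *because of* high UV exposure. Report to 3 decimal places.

p₁ = P(outcome | exposed) = 686/2066 = 0.33204
p₀ = P(outcome | unexposed) = 308/3154 = 0.097654
Under exogeneity and monotonicity, PS = (p₁ − p₀)/(1 − p₀).
PS = (0.33204 − 0.097654) / 0.90235 ≈ 0.2598

PS ≈ 0.260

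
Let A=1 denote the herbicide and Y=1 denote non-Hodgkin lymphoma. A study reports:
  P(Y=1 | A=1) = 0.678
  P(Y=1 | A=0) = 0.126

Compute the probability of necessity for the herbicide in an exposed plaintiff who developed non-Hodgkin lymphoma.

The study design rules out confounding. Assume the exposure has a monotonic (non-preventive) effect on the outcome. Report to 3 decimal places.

PN ≈ 0.814

Let p₁ = 0.678, p₀ = 0.126.
Under exogeneity and monotonicity, PN = (p₁ − p₀) / p₁.
PN = (0.678 − 0.126) / 0.678 = 0.552 / 0.678 ≈ 0.8142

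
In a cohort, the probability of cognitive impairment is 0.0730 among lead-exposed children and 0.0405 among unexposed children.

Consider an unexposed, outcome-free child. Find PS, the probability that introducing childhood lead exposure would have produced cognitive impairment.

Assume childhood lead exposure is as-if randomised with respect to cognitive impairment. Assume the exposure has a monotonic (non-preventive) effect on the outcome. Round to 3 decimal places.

PS ≈ 0.034

Let p₁ = 0.073, p₀ = 0.0405.
Under exogeneity and monotonicity, PS = (p₁ − p₀) / (1 − p₀).
PS = (0.073 − 0.0405) / (1 − 0.0405) = 0.0325 / 0.9595 ≈ 0.0339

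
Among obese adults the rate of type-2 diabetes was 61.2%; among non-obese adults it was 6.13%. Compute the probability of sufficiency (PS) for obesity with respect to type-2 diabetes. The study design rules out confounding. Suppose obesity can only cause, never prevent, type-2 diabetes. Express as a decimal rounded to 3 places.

p₁ = 0.612, p₀ = 0.0613.
Under exogeneity and monotonicity, PS = (p₁ − p₀) / (1 − p₀).
PS = (0.612 − 0.0613) / (1 − 0.0613) = 0.5507 / 0.9387 ≈ 0.5867

PS ≈ 0.587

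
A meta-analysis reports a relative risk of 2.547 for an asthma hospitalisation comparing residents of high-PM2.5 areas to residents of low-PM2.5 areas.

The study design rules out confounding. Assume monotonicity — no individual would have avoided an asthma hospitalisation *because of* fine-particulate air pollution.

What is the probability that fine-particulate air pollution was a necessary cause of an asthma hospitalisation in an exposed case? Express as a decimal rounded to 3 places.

Under exogeneity and monotonicity, PN = (RR − 1) / RR = 1 − 1/RR.
PN = (2.547 − 1) / 2.547 = 1.547 / 2.547 ≈ 0.6074

PN ≈ 0.607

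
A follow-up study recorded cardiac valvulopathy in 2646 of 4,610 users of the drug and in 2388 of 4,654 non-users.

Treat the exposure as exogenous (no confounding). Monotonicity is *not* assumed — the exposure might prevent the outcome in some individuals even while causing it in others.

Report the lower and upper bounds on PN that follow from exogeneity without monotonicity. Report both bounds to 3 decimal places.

p₁ = P(outcome | exposed) = 2646/4610 = 0.57397
p₀ = P(outcome | unexposed) = 2388/4654 = 0.51311
Under exogeneity alone the bounds on PN are max{0,(p₁−p₀)/p₁} ≤ PN ≤ min{1,(1−p₀)/p₁}.
  lower = (p₁ − p₀)/p₁ = 0.060863 / 0.57397 ≈ 0.1060
  upper = min{1, (1 − p₀)/p₁} = 0.48689 / 0.57397 ≈ 0.8483

0.106 ≤ PN ≤ 0.848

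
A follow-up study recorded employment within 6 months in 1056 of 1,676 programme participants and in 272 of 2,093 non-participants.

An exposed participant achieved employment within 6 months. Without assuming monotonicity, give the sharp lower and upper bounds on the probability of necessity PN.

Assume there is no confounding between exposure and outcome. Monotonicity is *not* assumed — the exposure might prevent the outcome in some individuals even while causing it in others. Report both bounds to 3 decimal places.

p₁ = P(outcome | exposed) = 1056/1676 = 0.63007
p₀ = P(outcome | unexposed) = 272/2093 = 0.12996
Under exogeneity alone the bounds on PN are max{0,(p₁−p₀)/p₁} ≤ PN ≤ min{1,(1−p₀)/p₁}.
  lower = (p₁ − p₀)/p₁ = 0.50011 / 0.63007 ≈ 0.7937
  upper = min{1, (1 − p₀)/p₁} = 0.87004 / 0.63007 ≈ 1.3809 → capped at 1

0.794 ≤ PN ≤ 1.000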